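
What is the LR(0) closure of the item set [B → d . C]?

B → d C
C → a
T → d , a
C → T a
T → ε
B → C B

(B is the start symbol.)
Start with: [B → d . C]
  [B → d . C] has the dot before C: add [C → . a], [C → . T a]
  [C → . T a] has the dot before T: add [T → . d , a], [T → .]
No further items can be added.

CLOSURE = { [B → d . C], [C → . T a], [C → . a], [T → . d , a], [T → .] }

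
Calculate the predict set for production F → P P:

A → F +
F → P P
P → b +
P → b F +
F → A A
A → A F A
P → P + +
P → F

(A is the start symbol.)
{ 'b' }

PREDICT(F → P P) = (FIRST(RHS) \ {ε}) ∪ (FOLLOW(F) if ε ∈ FIRST(RHS), i.e. RHS ⇒* ε)
FIRST(P) = { 'b' }
FIRST(P P) = { 'b' }
ε ∉ FIRST(P P), so FOLLOW(F) is not added.
PREDICT(F → P P) = { 'b' }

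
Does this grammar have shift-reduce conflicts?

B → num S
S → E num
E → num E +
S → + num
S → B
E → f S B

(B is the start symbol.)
No shift-reduce conflicts

Augment with B' → B and build the canonical LR(0) collection (I0 = CLOSURE({[B' → . B]}), then GOTO on every symbol after a dot until no new states appear). It has 15 states:
  I0: { [B → . num S], [B' → . B] }  — shift
  I1: { [B' → B .] }  — accept
  I2: { [B → . num S], [B → num . S], [E → . f S B], [E → . num E +], [S → . + num], [S → . B], [S → . E num] }  — shift
  I3: { [S → + . num] }  — shift
  I4: { [S → B .] }  — reduce
  I5: { [S → E . num] }  — shift
  I6: { [B → num S .] }  — reduce
  I7: { [B → . num S], [E → . f S B], [E → . num E +], [E → f . S B], [S → . + num], [S → . B], [S → . E num] }  — shift
  I8: { [B → . num S], [B → num . S], [E → . f S B], [E → . num E +], [E → num . E +], [S → . + num], [S → . B], [S → . E num] }  — shift
  I9: { [E → num E . +], [S → E . num] }  — shift
  I10: { [E → num E + .] }  — reduce
  I11: { [S → E num .] }  — reduce
  I12: { [B → . num S], [E → f S . B] }  — shift
  I13: { [E → f S B .] }  — reduce
  I14: { [S → + num .] }  — reduce

No state contains both a complete item and a shift item.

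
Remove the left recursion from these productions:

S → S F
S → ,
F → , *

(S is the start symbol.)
S → , S'
S' → F S'
S' → ε
F → , *

S is directly left-recursive. The standard transformation for
  A → A α₁ | ... | A α_m | β₁ | ... | β_n
is
  A  → β₁ A' | ... | β_n A'
  A' → α₁ A' | ... | α_m A' | ε

S → , becomes S → , S'
S → S F becomes S' → F S'
Add S' → ε

Productions for other non-terminals are unchanged:
  F → , *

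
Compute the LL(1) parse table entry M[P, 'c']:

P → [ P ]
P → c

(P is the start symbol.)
To find M[P, 'c'], we find productions for P where 'c' is in the predict set (PREDICT(N → α) = (FIRST(α) \ {ε}) ∪ (FOLLOW(N) if α ⇒* ε)).

P → [ P ]: PREDICT = { '[' }
P → c: PREDICT = { 'c' }
  'c' is in predict set, so this production goes in M[P, 'c']

M[P, 'c'] = P → c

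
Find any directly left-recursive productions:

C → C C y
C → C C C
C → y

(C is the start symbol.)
Direct left recursion occurs when N → N α for some non-terminal N (the right-hand side begins with the left-hand side itself).

C → C C y: LEFT RECURSIVE (starts with C)
C → C C C: LEFT RECURSIVE (starts with C)
C → y: starts with y

The grammar has direct left recursion on: C.

Answer: Yes, C is left-recursive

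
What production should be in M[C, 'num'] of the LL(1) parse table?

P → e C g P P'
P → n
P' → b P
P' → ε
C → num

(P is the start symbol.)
C → num

To find M[C, 'num'], we find productions for C where 'num' is in the predict set (PREDICT(N → α) = (FIRST(α) \ {ε}) ∪ (FOLLOW(N) if α ⇒* ε)).

C → num: PREDICT = { 'num' }
  'num' is in predict set, so this production goes in M[C, 'num']

M[C, 'num'] = C → num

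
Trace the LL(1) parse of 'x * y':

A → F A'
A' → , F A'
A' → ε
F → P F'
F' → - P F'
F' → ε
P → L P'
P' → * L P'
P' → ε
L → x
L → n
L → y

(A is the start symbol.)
Stack is shown with the top on the left.

Stack           Input    Action
-------------------------------
A $             x * y $  output A → F A'
F A' $          x * y $  output F → P F'
P F' A' $       x * y $  output P → L P'
L P' F' A' $    x * y $  output L → x
x P' F' A' $    x * y $  match 'x'
P' F' A' $      * y $    output P' → * L P'
* L P' F' A' $  * y $    match '*'
L P' F' A' $    y $      output L → y
y P' F' A' $    y $      match 'y'
P' F' A' $      $        output P' → ε
F' A' $         $        output F' → ε
A' $            $        output A' → ε
$               $        accept

The string is accepted.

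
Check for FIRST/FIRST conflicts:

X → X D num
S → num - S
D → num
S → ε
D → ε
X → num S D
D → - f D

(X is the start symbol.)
FIRST sets of the non-terminals at (or reachable through a nullable prefix from) the front of some alternative:
  FIRST(X) = { 'num' }

Productions for X:
  X → X D num: FIRST = { 'num' }
  X → num S D: FIRST = { 'num' }
Productions for S:
  S → num - S: FIRST = { 'num' }
  S → ε: FIRST = { ε }
Productions for D:
  D → num: FIRST = { 'num' }
  D → ε: FIRST = { ε }
  D → - f D: FIRST = { '-' }

Conflict for X: X → X D num and X → num S D
  Overlap: { 'num' }

Answer: Yes. X → X D num / X → num S D on { 'num' }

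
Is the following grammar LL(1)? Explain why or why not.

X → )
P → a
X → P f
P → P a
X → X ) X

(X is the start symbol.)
A grammar is LL(1) if for each non-terminal N with multiple productions, the predict sets of those productions are pairwise disjoint, where PREDICT(N → α) = (FIRST(α) \ {ε}) ∪ (FOLLOW(N) if α ⇒* ε).

Relevant sets:
  FIRST(P) = { 'a' }
  FIRST(X) = { ')', 'a' }

For X:
  PREDICT(X → ')') = { ')' }
  PREDICT(X → P f) = { 'a' }
  PREDICT(X → X ')' X) = { ')', 'a' }
For P:
  PREDICT(P → a) = { 'a' }
  PREDICT(P → P a) = { 'a' }

Conflict found: Predict set conflict for X: { ')' }
The grammar is NOT LL(1).

Answer: No. Predict set conflict for X: { ')' }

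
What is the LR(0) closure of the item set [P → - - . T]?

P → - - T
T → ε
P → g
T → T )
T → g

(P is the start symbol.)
To compute CLOSURE, for each item [A → α.Bβ] where B is a non-terminal, add [B → .γ] for all productions B → γ; repeat for the newly added items until nothing changes.

Start with: [P → - - . T]
  [P → - - . T] has the dot before T: add [T → .], [T → . T )], [T → . g]
No further items can be added.

CLOSURE = { [P → - - . T], [T → . T )], [T → . g], [T → .] }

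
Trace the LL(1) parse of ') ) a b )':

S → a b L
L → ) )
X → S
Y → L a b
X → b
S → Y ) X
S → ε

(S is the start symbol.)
Stack is shown with the top on the left.

Stack          Input        Action
----------------------------------
S $            ) ) a b ) $  output S → Y ) X
Y ) X $        ) ) a b ) $  output Y → L a b
L a b ) X $    ) ) a b ) $  output L → ) )
) ) a b ) X $  ) ) a b ) $  match ')'
) a b ) X $    ) a b ) $    match ')'
a b ) X $      a b ) $      match 'a'
b ) X $        b ) $        match 'b'
) X $          ) $          match ')'
X $            $            output X → S
S $            $            output S → ε
$              $            accept

The string is accepted.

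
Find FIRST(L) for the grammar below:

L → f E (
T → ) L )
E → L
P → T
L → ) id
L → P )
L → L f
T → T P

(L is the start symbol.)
FIRST sets of the other non-terminals involved (by the same procedure, iterated to a fixed point):
  FIRST(P) = { ')' }

From L → f E (:
  - f is a terminal: add 'f' and stop
From L → ) id:
  - ')' is a terminal: add ')' and stop
From L → P ):
  - P is a non-terminal: add FIRST(P) \ {ε} = { ')' }
    P is not nullable, so stop
From L → L f:
  - L is the symbol being defined: contributes nothing new
    L is not nullable, so stop

Collecting: FIRST(L) = { ')', 'f' }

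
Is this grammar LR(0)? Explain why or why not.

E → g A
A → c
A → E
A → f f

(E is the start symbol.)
A grammar is LR(0) if no state in the canonical LR(0) collection has:
  - both a shift item (dot before a terminal) and a complete item (shift-reduce conflict), or
  - two or more complete items (reduce-reduce conflict; the accept item [E' → E .] counts as a complete item here).

Augment with E' → E and build the canonical LR(0) collection (I0 = CLOSURE({[E' → . E]}), then GOTO on every symbol after a dot until no new states appear). It has 8 states:
  I0: { [E → . g A], [E' → . E] }  — shift
  I1: { [E' → E .] }  — accept
  I2: { [A → . E], [A → . c], [A → . f f], [E → . g A], [E → g . A] }  — shift
  I3: { [E → g A .] }  — reduce
  I4: { [A → E .] }  — reduce
  I5: { [A → c .] }  — reduce
  I6: { [A → f . f] }  — shift
  I7: { [A → f f .] }  — reduce

Every state is either a pure shift/goto state or contains exactly one complete item and nothing to shift — no conflicts. The grammar is LR(0).

Answer: Yes, the grammar is LR(0)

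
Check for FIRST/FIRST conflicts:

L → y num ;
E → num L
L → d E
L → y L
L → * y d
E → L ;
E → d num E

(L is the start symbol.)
FIRST sets of the non-terminals at (or reachable through a nullable prefix from) the front of some alternative:
  FIRST(L) = { '*', 'd', 'y' }

Productions for L:
  L → y num ;: FIRST = { 'y' }
  L → d E: FIRST = { 'd' }
  L → y L: FIRST = { 'y' }
  L → * y d: FIRST = { '*' }
Productions for E:
  E → num L: FIRST = { 'num' }
  E → L ;: FIRST = { '*', 'd', 'y' }
  E → d num E: FIRST = { 'd' }

Conflict for L: L → y num ; and L → y L
  Overlap: { 'y' }
Conflict for E: E → L ; and E → d num E
  Overlap: { 'd' }

Answer: Yes. L → y num ';' / L → y L on { 'y' }; E → L ';' / E → d num E on { 'd' }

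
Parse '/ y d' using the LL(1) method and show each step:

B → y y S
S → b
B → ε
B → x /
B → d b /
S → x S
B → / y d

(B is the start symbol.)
LL(1) parsing maintains a stack (initially the start symbol over $) and the input. At each step: if the stack top is a terminal, match it against the current input token; if it is a non-terminal N, replace it with the RHS of M[N, lookahead] (the unique production whose predict set contains the lookahead).

Stack is shown with the top on the left.

Stack    Input    Action
------------------------
B $      / y d $  output B → / y d
/ y d $  / y d $  match '/'
y d $    y d $    match 'y'
d $      d $      match 'd'
$        $        accept

The string is accepted.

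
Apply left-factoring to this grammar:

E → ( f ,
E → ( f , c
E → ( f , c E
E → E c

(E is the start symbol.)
Left-factoring transforms A → αβ₁ | αβ₂ into A → αA' and A' → β₁ | β₂
(α is the longest common prefix among the alternatives). Repeat until
no nonterminal has two alternatives with a common prefix.

Round 1: E has alternatives sharing prefix '( f ,'. Introduce E': E → ( f , E'
  Add: E' → ε
  Add: E' → c
  Add: E' → c E

Round 2: E' has alternatives sharing prefix 'c'. Introduce E'': E' → c E''
  Add: E'' → ε
  Add: E'' → E

No remaining common prefixes — done.

Resulting grammar:
E → ( f , E'
E' → ε
E' → c E''
E'' → ε
E'' → E
E → E c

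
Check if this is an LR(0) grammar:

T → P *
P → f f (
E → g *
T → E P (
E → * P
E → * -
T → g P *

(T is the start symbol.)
A grammar is LR(0) if no state in the canonical LR(0) collection has:
  - both a shift item (dot before a terminal) and a complete item (shift-reduce conflict), or
  - two or more complete items (reduce-reduce conflict; the accept item [T' → T .] counts as a complete item here).

Augment with T' → T and build the canonical LR(0) collection (I0 = CLOSURE({[T' → . T]}), then GOTO on every symbol after a dot until no new states appear). It has 17 states:
  I0: { [E → . * -], [E → . * P], [E → . g *], [P → . f f (], [T → . E P (], [T → . P *], [T → . g P *], [T' → . T] }  — shift
  I1: { [E → * . -], [E → * . P], [P → . f f (] }  — shift
  I2: { [P → . f f (], [T → E . P (] }  — shift
  I3: { [T → P . *] }  — shift
  I4: { [T' → T .] }  — accept
  I5: { [P → f . f (] }  — shift
  I6: { [E → g . *], [P → . f f (], [T → g . P *] }  — shift
  I7: { [E → g * .] }  — reduce
  I8: { [T → g P . *] }  — shift
  I9: { [T → g P * .] }  — reduce
  I10: { [P → f f . (] }  — shift
  I11: { [P → f f ( .] }  — reduce
  I12: { [T → P * .] }  — reduce
  I13: { [T → E P . (] }  — shift
  I14: { [T → E P ( .] }  — reduce
  I15: { [E → * - .] }  — reduce
  I16: { [E → * P .] }  — reduce

Every state is either a pure shift/goto state or contains exactly one complete item and nothing to shift — no conflicts. The grammar is LR(0).

Answer: Yes, the grammar is LR(0)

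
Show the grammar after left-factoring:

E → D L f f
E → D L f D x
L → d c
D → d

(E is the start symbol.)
E → D L f E'
E' → f
E' → D x
L → d c
D → d

Left-factoring transforms A → αβ₁ | αβ₂ into A → αA' and A' → β₁ | β₂
(α is the longest common prefix among the alternatives). Repeat until
no nonterminal has two alternatives with a common prefix.

Round 1: E has alternatives sharing prefix 'D L f'. Introduce E': E → D L f E'
  Add: E' → f
  Add: E' → D x

No remaining common prefixes — done.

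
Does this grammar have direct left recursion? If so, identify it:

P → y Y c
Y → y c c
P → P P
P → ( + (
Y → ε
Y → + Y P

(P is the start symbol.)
Yes, P is left-recursive

P → y Y c: starts with y
Y → y c c: starts with y
P → P P: LEFT RECURSIVE (starts with P)
P → ( + (: starts with '('
Y → ε: starts with ε
Y → + Y P: starts with '+'

The grammar has direct left recursion on: P.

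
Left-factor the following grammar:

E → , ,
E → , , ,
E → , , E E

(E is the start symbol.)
E → , , E'
E' → ε
E' → ,
E' → E E

Left-factoring transforms A → αβ₁ | αβ₂ into A → αA' and A' → β₁ | β₂
(α is the longest common prefix among the alternatives). Repeat until
no nonterminal has two alternatives with a common prefix.

Round 1: E has alternatives sharing prefix ', ,'. Introduce E': E → , , E'
  Add: E' → ε
  Add: E' → ,
  Add: E' → E E

No remaining common prefixes — done.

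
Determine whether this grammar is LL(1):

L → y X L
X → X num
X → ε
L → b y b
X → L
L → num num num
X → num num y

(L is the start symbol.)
No. Predict set conflict for X: { 'b', 'num', 'y' }

Relevant sets:
  FIRST(X) = { 'b', 'num', 'y', ε }
  FIRST(L) = { 'b', 'num', 'y' }
  FOLLOW(X) = { 'b', 'num', 'y' }

For L:
  PREDICT(L → y X L) = { 'y' }
  PREDICT(L → b y b) = { 'b' }
  PREDICT(L → num num num) = { 'num' }
For X:
  PREDICT(X → X num) = { 'b', 'num', 'y' }
  PREDICT(X → ε) = { 'b', 'num', 'y' }
  PREDICT(X → L) = { 'b', 'num', 'y' }
  PREDICT(X → num num y) = { 'num' }

Conflict found: Predict set conflict for X: { 'b', 'num', 'y' }
The grammar is NOT LL(1).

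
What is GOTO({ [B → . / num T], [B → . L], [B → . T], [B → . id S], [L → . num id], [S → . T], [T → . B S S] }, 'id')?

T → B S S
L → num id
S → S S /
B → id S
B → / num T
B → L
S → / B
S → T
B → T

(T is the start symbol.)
GOTO(I, 'id') = CLOSURE({ [A → αX.β] : [A → α.Xβ] ∈ I, X = 'id' })

Items with dot before 'id', with the dot advanced:
  [B → . id S] → [B → id . S]
Closure of the advanced items:
  [B → id . S] has the dot before S: add [S → . S S /], [S → . / B], [S → . T]
  [S → . T] has the dot before T: add [T → . B S S]
  [T → . B S S] has the dot before B: add [B → . id S], [B → . / num T], [B → . L], [B → . T]
  [B → . L] has the dot before L: add [L → . num id]

GOTO = { [B → . / num T], [B → . L], [B → . T], [B → . id S], [B → id . S], [L → . num id], [S → . / B], [S → . S S /], [S → . T], [T → . B S S] }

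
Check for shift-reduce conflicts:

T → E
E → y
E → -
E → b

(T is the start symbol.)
Augment with T' → T and build the canonical LR(0) collection (I0 = CLOSURE({[T' → . T]}), then GOTO on every symbol after a dot until no new states appear). It has 6 states:
  I0: { [E → . -], [E → . b], [E → . y], [T → . E], [T' → . T] }  — shift
  I1: { [E → - .] }  — reduce
  I2: { [T → E .] }  — reduce
  I3: { [T' → T .] }  — accept
  I4: { [E → b .] }  — reduce
  I5: { [E → y .] }  — reduce

No state contains both a complete item and a shift item.

Answer: No shift-reduce conflicts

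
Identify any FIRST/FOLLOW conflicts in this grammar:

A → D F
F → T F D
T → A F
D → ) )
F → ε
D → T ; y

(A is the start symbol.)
A FIRST/FOLLOW conflict occurs when a non-terminal N has a nullable alternative N → β (β ⇒* ε) and another alternative N → α with FIRST(α) ∩ FOLLOW(N) ≠ ∅: on such a lookahead the parser cannot decide between expanding α and letting N vanish via β.

Nullable non-terminals: F.
FIRST sets used below: FIRST(T) = { ')' }

F: nullable alternative(s) F → ε; FOLLOW(F) = { $, ')', ';' }
  F → T F D: FIRST \ {ε} = { ')' } — overlaps FOLLOW(F) on { ')' }: CONFLICT
  F → ε: FIRST \ {ε} = { } — this is the only nullable alternative, skip

A, D, T have no nullable alternative, so no FIRST/FOLLOW check is needed there.

So the grammar has 1 FIRST/FOLLOW conflict (marked CONFLICT above).

Answer: Yes. F → T F D with FOLLOW(F) on { ')' }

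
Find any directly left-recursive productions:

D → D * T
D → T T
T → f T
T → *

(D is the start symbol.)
D → D * T: LEFT RECURSIVE (starts with D)
D → T T: starts with T
T → f T: starts with f
T → *: starts with '*'

The grammar has direct left recursion on: D.

Answer: Yes, D is left-recursive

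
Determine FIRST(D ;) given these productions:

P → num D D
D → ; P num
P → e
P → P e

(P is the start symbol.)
FIRST sets of the non-terminals involved (from the grammar, by fixed-point iteration):
  FIRST(D) = { ';' }

To compute FIRST(D ;), process the symbols left to right:
Symbol D is a non-terminal. Add FIRST(D) \ {ε} = { ';' }
D is not nullable (ε ∉ FIRST(D)), so stop here.
FIRST(D ;) = { ';' }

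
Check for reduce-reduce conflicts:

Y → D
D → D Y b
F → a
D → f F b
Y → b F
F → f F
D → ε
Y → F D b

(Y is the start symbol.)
Yes — I1: [D → .] vs [Y → D .]

A reduce-reduce conflict occurs when an LR(0) state has two complete items [A → α .] and [B → β .] — both call for a reduction, and with no lookahead the parser cannot choose between them.

Augment with Y' → Y and build the canonical LR(0) collection (I0 = CLOSURE({[Y' → . Y]}), then GOTO on every symbol after a dot until no new states appear). It has 18 states:
  I0: { [D → . D Y b], [D → . f F b], [D → .], [F → . a], [F → . f F], [Y → . D], [Y → . F D b], [Y → . b F], [Y' → . Y] }  — shift, reduce
  I1: { [D → . D Y b], [D → . f F b], [D → .], [D → D . Y b], [F → . a], [F → . f F], [Y → . D], [Y → . F D b], [Y → . b F], [Y → D .] }  — shift, 2 reduces
  I2: { [D → . D Y b], [D → . f F b], [D → .], [Y → F . D b] }  — shift, reduce
  I3: { [Y' → Y .] }  — accept
  I4: { [F → a .] }  — reduce
  I5: { [F → . a], [F → . f F], [Y → b . F] }  — shift
  I6: { [D → f . F b], [F → . a], [F → . f F], [F → f . F] }  — shift
  I7: { [D → f F . b], [F → f F .] }  — shift, reduce
  I8: { [F → . a], [F → . f F], [F → f . F] }  — shift
  I9: { [F → f F .] }  — reduce
  I10: { [D → f F b .] }  — reduce
  I11: { [Y → b F .] }  — reduce
  I12: { [D → . D Y b], [D → . f F b], [D → .], [D → D . Y b], [F → . a], [F → . f F], [Y → . D], [Y → . F D b], [Y → . b F], [Y → F D . b] }  — shift, reduce
  I13: { [D → f . F b], [F → . a], [F → . f F] }  — shift
  I14: { [D → f F . b] }  — shift
  I15: { [D → D Y . b] }  — shift
  I16: { [F → . a], [F → . f F], [Y → F D b .], [Y → b . F] }  — shift, reduce
  I17: { [D → D Y b .] }  — reduce

I1 contains complete items [D → .], [Y → D .] — reduce-reduce conflict.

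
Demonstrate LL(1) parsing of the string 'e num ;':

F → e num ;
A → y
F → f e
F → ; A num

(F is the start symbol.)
LL(1) parsing maintains a stack (initially the start symbol over $) and the input. At each step: if the stack top is a terminal, match it against the current input token; if it is a non-terminal N, replace it with the RHS of M[N, lookahead] (the unique production whose predict set contains the lookahead).

Stack is shown with the top on the left.

Stack      Input      Action
----------------------------
F $        e num ; $  output F → e num ;
e num ; $  e num ; $  match 'e'
num ; $    num ; $    match 'num'
; $        ; $        match ';'
$          $          accept

The string is accepted.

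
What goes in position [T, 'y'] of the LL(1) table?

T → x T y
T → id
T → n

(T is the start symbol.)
To find M[T, 'y'], we find productions for T where 'y' is in the predict set (PREDICT(N → α) = (FIRST(α) \ {ε}) ∪ (FOLLOW(N) if α ⇒* ε)).

T → x T y: PREDICT = { 'x' }
T → id: PREDICT = { 'id' }
T → n: PREDICT = { 'n' }

M[T, 'y'] is empty (no production applies)

Answer: Empty (error entry)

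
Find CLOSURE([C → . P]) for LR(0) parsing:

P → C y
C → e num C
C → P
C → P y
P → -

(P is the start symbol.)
{ [C → . P y], [C → . P], [C → . e num C], [P → . -], [P → . C y] }

Start with: [C → . P]
  [C → . P] has the dot before P: add [P → . C y], [P → . -]
  [P → . C y] has the dot before C: add [C → . e num C], [C → . P y]
No further items can be added.

CLOSURE = { [C → . P y], [C → . P], [C → . e num C], [P → . -], [P → . C y] }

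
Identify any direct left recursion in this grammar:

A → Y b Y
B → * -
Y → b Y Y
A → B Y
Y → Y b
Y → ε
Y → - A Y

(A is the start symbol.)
Yes, Y is left-recursive

Direct left recursion occurs when N → N α for some non-terminal N (the right-hand side begins with the left-hand side itself).

A → Y b Y: starts with Y
B → * -: starts with '*'
Y → b Y Y: starts with b
A → B Y: starts with B
Y → Y b: LEFT RECURSIVE (starts with Y)
Y → ε: starts with ε
Y → - A Y: starts with '-'

The grammar has direct left recursion on: Y.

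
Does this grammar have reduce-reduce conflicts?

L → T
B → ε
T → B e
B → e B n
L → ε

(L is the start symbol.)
A reduce-reduce conflict occurs when an LR(0) state has two complete items [A → α .] and [B → β .] — both call for a reduction, and with no lookahead the parser cannot choose between them.

Augment with L' → L and build the canonical LR(0) collection (I0 = CLOSURE({[L' → . L]}), then GOTO on every symbol after a dot until no new states appear). It has 8 states:
  I0: { [B → . e B n], [B → .], [L → . T], [L → .], [L' → . L], [T → . B e] }  — shift, 2 reduces
  I1: { [T → B . e] }  — shift
  I2: { [L' → L .] }  — accept
  I3: { [L → T .] }  — reduce
  I4: { [B → . e B n], [B → .], [B → e . B n] }  — shift, reduce
  I5: { [B → e B . n] }  — shift
  I6: { [B → e B n .] }  — reduce
  I7: { [T → B e .] }  — reduce

I0 contains complete items [B → .], [L → .] — reduce-reduce conflict.

Answer: Yes — I0: [B → .] vs [L → .]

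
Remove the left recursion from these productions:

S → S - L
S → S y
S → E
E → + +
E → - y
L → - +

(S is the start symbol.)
S → E S'
S' → - L S'
S' → y S'
S' → ε
E → + +
E → - y
L → - +

S is directly left-recursive. The standard transformation for
  A → A α₁ | ... | A α_m | β₁ | ... | β_n
is
  A  → β₁ A' | ... | β_n A'
  A' → α₁ A' | ... | α_m A' | ε

S → E becomes S → E S'
S → S - L becomes S' → - L S'
S → S y becomes S' → y S'
Add S' → ε

Productions for other non-terminals are unchanged:
  E → + +
  E → - y
  L → - +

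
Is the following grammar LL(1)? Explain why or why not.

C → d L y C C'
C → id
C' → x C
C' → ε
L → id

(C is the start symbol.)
No. Predict set conflict for C': { 'x' }

A grammar is LL(1) if for each non-terminal N with multiple productions, the predict sets of those productions are pairwise disjoint, where PREDICT(N → α) = (FIRST(α) \ {ε}) ∪ (FOLLOW(N) if α ⇒* ε).

Relevant sets:
  FOLLOW(C') = { $, 'x' }

For C:
  PREDICT(C → d L y C C') = { 'd' }
  PREDICT(C → id) = { 'id' }
For C':
  PREDICT(C' → x C) = { 'x' }
  PREDICT(C' → ε) = { $, 'x' }
L has a single production, so nothing to check there.

Conflict found: Predict set conflict for C': { 'x' }
The grammar is NOT LL(1).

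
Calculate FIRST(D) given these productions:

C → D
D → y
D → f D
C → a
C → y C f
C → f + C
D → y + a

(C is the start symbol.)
{ 'f', 'y' }

To compute FIRST(D), examine every production with D on the left-hand side, reading each right-hand side left to right until a non-nullable symbol is reached.

From D → y:
  - y is a terminal: add 'y' and stop
From D → f D:
  - f is a terminal: add 'f' and stop
From D → y + a:
  - y is a terminal: add 'y' and stop

Collecting: FIRST(D) = { 'f', 'y' }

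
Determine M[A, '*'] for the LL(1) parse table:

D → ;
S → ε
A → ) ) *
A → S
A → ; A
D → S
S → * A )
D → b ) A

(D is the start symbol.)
To find M[A, '*'], we find productions for A where '*' is in the predict set (PREDICT(N → α) = (FIRST(α) \ {ε}) ∪ (FOLLOW(N) if α ⇒* ε)).

Relevant sets:
  FIRST(S) = { '*', ε }
  FOLLOW(A) = { $, ')' }

A → ) ) *: PREDICT = { ')' }
A → S: PREDICT = { $, ')', '*' }
  '*' is in predict set, so this production goes in M[A, '*']
A → ; A: PREDICT = { ';' }

M[A, '*'] = A → S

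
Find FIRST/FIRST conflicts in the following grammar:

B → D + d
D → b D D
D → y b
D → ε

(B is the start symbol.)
No FIRST/FIRST conflicts.

Productions for D:
  D → b D D: FIRST = { 'b' }
  D → y b: FIRST = { 'y' }
  D → ε: FIRST = { ε }
B has only one production, so no FIRST/FIRST conflict is possible there.

All alternatives of each non-terminal have pairwise disjoint FIRST sets.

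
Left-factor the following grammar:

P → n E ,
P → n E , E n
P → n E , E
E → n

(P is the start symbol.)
P → n E , P'
P' → ε
P' → E P''
P'' → n
P'' → ε
E → n

Left-factoring transforms A → αβ₁ | αβ₂ into A → αA' and A' → β₁ | β₂
(α is the longest common prefix among the alternatives). Repeat until
no nonterminal has two alternatives with a common prefix.

Round 1: P has alternatives sharing prefix 'n E ,'. Introduce P': P → n E , P'
  Add: P' → ε
  Add: P' → E n
  Add: P' → E

Round 2: P' has alternatives sharing prefix 'E'. Introduce P'': P' → E P''
  Add: P'' → n
  Add: P'' → ε

No remaining common prefixes — done.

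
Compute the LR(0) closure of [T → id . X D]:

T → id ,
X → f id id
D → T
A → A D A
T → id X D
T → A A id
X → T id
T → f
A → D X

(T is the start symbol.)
Start with: [T → id . X D]
  [T → id . X D] has the dot before X: add [X → . f id id], [X → . T id]
  [X → . T id] has the dot before T: add [T → . id ,], [T → . id X D], [T → . A A id], [T → . f]
  [T → . A A id] has the dot before A: add [A → . A D A], [A → . D X]
  [A → . D X] has the dot before D: add [D → . T]
No further items can be added.

CLOSURE = { [A → . A D A], [A → . D X], [D → . T], [T → . A A id], [T → . f], [T → . id ,], [T → . id X D], [T → id . X D], [X → . T id], [X → . f id id] }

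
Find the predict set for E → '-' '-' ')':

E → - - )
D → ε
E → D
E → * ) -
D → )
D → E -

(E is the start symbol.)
{ '-' }

PREDICT(E → '-' '-' ')') = (FIRST(RHS) \ {ε}) ∪ (FOLLOW(E) if ε ∈ FIRST(RHS), i.e. RHS ⇒* ε)
FIRST('-' '-' ')') = { '-' }
ε ∉ FIRST('-' '-' ')'), so FOLLOW(E) is not added.
PREDICT(E → '-' '-' ')') = { '-' }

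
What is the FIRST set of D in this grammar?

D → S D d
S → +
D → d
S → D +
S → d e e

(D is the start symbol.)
To compute FIRST(D), examine every production with D on the left-hand side, reading each right-hand side left to right until a non-nullable symbol is reached.

FIRST sets of the other non-terminals involved (by the same procedure, iterated to a fixed point):
  FIRST(S) = { '+', 'd' }

From D → S D d:
  - S is a non-terminal: add FIRST(S) \ {ε} = { '+', 'd' }
    S is not nullable, so stop
From D → d:
  - d is a terminal: add 'd' and stop

Collecting: FIRST(D) = { '+', 'd' }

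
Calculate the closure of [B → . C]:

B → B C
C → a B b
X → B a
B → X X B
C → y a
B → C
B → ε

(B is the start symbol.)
To compute CLOSURE, for each item [A → α.Bβ] where B is a non-terminal, add [B → .γ] for all productions B → γ; repeat for the newly added items until nothing changes.

Start with: [B → . C]
  [B → . C] has the dot before C: add [C → . a B b], [C → . y a]
No further items can be added.

CLOSURE = { [B → . C], [C → . a B b], [C → . y a] }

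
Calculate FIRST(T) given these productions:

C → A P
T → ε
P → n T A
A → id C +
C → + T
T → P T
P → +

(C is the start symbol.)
To compute FIRST(T), examine every production with T on the left-hand side, reading each right-hand side left to right until a non-nullable symbol is reached.

FIRST sets of the other non-terminals involved (by the same procedure, iterated to a fixed point):
  FIRST(P) = { '+', 'n' }

From T → ε:
  - ε-production, so ε ∈ FIRST(T)
From T → P T:
  - P is a non-terminal: add FIRST(P) \ {ε} = { '+', 'n' }
    P is not nullable, so stop

Collecting: FIRST(T) = { '+', 'n', ε }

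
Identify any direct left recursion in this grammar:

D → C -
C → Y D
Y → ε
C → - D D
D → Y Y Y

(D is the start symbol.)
No direct left recursion

Direct left recursion occurs when N → N α for some non-terminal N (the right-hand side begins with the left-hand side itself).

D → C -: starts with C
C → Y D: starts with Y
Y → ε: starts with ε
C → - D D: starts with '-'
D → Y Y Y: starts with Y

No direct left recursion found.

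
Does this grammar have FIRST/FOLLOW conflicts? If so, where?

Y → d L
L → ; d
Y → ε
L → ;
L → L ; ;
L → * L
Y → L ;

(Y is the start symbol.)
A FIRST/FOLLOW conflict occurs when a non-terminal N has a nullable alternative N → β (β ⇒* ε) and another alternative N → α with FIRST(α) ∩ FOLLOW(N) ≠ ∅: on such a lookahead the parser cannot decide between expanding α and letting N vanish via β.

Nullable non-terminals: Y.
FIRST sets used below: FIRST(L) = { '*', ';' }

Y: nullable alternative(s) Y → ε; FOLLOW(Y) = { $ }
  Y → d L: FIRST \ {ε} = { 'd' } — disjoint from FOLLOW(Y)
  Y → ε: FIRST \ {ε} = { } — this is the only nullable alternative, skip
  Y → L ;: FIRST \ {ε} = { '*', ';' } — disjoint from FOLLOW(Y)

L has no nullable alternative, so no FIRST/FOLLOW check is needed there.

No FIRST/FOLLOW conflicts found.

Answer: No FIRST/FOLLOW conflicts.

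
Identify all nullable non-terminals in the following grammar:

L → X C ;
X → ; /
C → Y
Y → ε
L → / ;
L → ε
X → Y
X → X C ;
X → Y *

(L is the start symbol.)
ε-productions: Y → ε, L → ε
So Y, L are immediately nullable.
C → Y: every symbol on the right is nullable, so C is nullable too.
X → Y: every symbol on the right is nullable, so X is nullable too.
Every non-terminal is now nullable.
Nullable = { 'C', 'L', 'X', 'Y' }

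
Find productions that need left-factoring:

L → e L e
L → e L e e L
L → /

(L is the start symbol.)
Left-factoring is needed when two productions for the same non-terminal
share a common prefix on the right-hand side.

Productions for L:
  L → e L e
  L → e L e e L
  L → /

Found common prefix 'e L e' in productions for L

Answer: Yes, L has productions with common prefix 'e L e'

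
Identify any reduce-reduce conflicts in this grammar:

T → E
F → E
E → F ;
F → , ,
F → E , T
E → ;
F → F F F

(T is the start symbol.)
Yes — I3: [F → E .] vs [T → E .]; I6: [E → ; .] vs [E → F ; .]

A reduce-reduce conflict occurs when an LR(0) state has two complete items [A → α .] and [B → β .] — both call for a reduction, and with no lookahead the parser cannot choose between them.

Augment with T' → T and build the canonical LR(0) collection (I0 = CLOSURE({[T' → . T]}), then GOTO on every symbol after a dot until no new states appear). It has 13 states:
  I0: { [E → . ;], [E → . F ;], [F → . , ,], [F → . E , T], [F → . E], [F → . F F F], [T → . E], [T' → . T] }  — shift
  I1: { [F → , . ,] }  — shift
  I2: { [E → ; .] }  — reduce
  I3: { [F → E . , T], [F → E .], [T → E .] }  — shift, 2 reduces
  I4: { [E → . ;], [E → . F ;], [E → F . ;], [F → . , ,], [F → . E , T], [F → . E], [F → . F F F], [F → F . F F] }  — shift
  I5: { [T' → T .] }  — accept
  I6: { [E → ; .], [E → F ; .] }  — 2 reduces
  I7: { [F → E . , T], [F → E .] }  — shift, reduce
  I8: { [E → . ;], [E → . F ;], [E → F . ;], [F → . , ,], [F → . E , T], [F → . E], [F → . F F F], [F → F . F F], [F → F F . F] }  — shift
  I9: { [E → . ;], [E → . F ;], [E → F . ;], [F → . , ,], [F → . E , T], [F → . E], [F → . F F F], [F → F . F F], [F → F F . F], [F → F F F .] }  — shift, reduce
  I10: { [E → . ;], [E → . F ;], [F → . , ,], [F → . E , T], [F → . E], [F → . F F F], [F → E , . T], [T → . E] }  — shift
  I11: { [F → E , T .] }  — reduce
  I12: { [F → , , .] }  — reduce

I3 contains complete items [F → E .], [T → E .] — reduce-reduce conflict.
I6 contains complete items [E → ; .], [E → F ; .] — reduce-reduce conflict.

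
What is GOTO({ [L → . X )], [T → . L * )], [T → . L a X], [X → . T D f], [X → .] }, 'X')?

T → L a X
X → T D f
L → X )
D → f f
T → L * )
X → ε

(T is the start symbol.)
{ [L → X . )] }

GOTO(I, 'X') = CLOSURE({ [A → αX.β] : [A → α.Xβ] ∈ I, X = 'X' })

Items with dot before 'X', with the dot advanced:
  [L → . X )] → [L → X . )]
Closure adds nothing (no advanced item has the dot before a non-terminal).

GOTO = { [L → X . )] }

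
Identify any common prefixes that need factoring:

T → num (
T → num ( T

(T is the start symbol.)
Yes, T has productions with common prefix 'num ('

Left-factoring is needed when two productions for the same non-terminal
share a common prefix on the right-hand side.

Productions for T:
  T → num (
  T → num ( T

Found common prefix 'num (' in productions for T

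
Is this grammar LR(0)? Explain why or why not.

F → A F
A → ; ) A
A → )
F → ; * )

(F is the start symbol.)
A grammar is LR(0) if no state in the canonical LR(0) collection has:
  - both a shift item (dot before a terminal) and a complete item (shift-reduce conflict), or
  - two or more complete items (reduce-reduce conflict; the accept item [F' → F .] counts as a complete item here).

Augment with F' → F and build the canonical LR(0) collection (I0 = CLOSURE({[F' → . F]}), then GOTO on every symbol after a dot until no new states appear). It has 11 states:
  I0: { [A → . )], [A → . ; ) A], [F → . ; * )], [F → . A F], [F' → . F] }  — shift
  I1: { [A → ) .] }  — reduce
  I2: { [A → ; . ) A], [F → ; . * )] }  — shift
  I3: { [A → . )], [A → . ; ) A], [F → . ; * )], [F → . A F], [F → A . F] }  — shift
  I4: { [F' → F .] }  — accept
  I5: { [F → A F .] }  — reduce
  I6: { [A → . )], [A → . ; ) A], [A → ; ) . A] }  — shift
  I7: { [F → ; * . )] }  — shift
  I8: { [F → ; * ) .] }  — reduce
  I9: { [A → ; . ) A] }  — shift
  I10: { [A → ; ) A .] }  — reduce

Every state is either a pure shift/goto state or contains exactly one complete item and nothing to shift — no conflicts. The grammar is LR(0).

Answer: Yes, the grammar is LR(0)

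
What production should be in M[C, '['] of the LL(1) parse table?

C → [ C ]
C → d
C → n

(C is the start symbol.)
C → [ C ]

To find M[C, '['], we find productions for C where '[' is in the predict set (PREDICT(N → α) = (FIRST(α) \ {ε}) ∪ (FOLLOW(N) if α ⇒* ε)).

C → [ C ]: PREDICT = { '[' }
  '[' is in predict set, so this production goes in M[C, '[']
C → d: PREDICT = { 'd' }
C → n: PREDICT = { 'n' }

M[C, '['] = C → [ C ]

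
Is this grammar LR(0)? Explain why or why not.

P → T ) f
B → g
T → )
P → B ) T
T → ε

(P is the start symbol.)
No. Shift-reduce conflict between [T → .] and [B → . g]

A grammar is LR(0) if no state in the canonical LR(0) collection has:
  - both a shift item (dot before a terminal) and a complete item (shift-reduce conflict), or
  - two or more complete items (reduce-reduce conflict; the accept item [P' → P .] counts as a complete item here).

Augment with P' → P and build the canonical LR(0) collection (I0 = CLOSURE({[P' → . P]}), then GOTO on every symbol after a dot until no new states appear). It has 10 states:
  I0: { [B → . g], [P → . B ) T], [P → . T ) f], [P' → . P], [T → . )], [T → .] }  — shift, reduce
  I1: { [T → ) .] }  — reduce
  I2: { [P → B . ) T] }  — shift
  I3: { [P' → P .] }  — accept
  I4: { [P → T . ) f] }  — shift
  I5: { [B → g .] }  — reduce
  I6: { [P → T ) . f] }  — shift
  I7: { [P → T ) f .] }  — reduce
  I8: { [P → B ) . T], [T → . )], [T → .] }  — shift, reduce
  I9: { [P → B ) T .] }  — reduce

Conflict in state I0:
  Shift-reduce conflict between [T → .] and [B → . g]
So the grammar is NOT LR(0).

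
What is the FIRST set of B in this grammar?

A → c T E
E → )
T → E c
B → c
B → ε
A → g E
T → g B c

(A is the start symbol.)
{ 'c', ε }

To compute FIRST(B), examine every production with B on the left-hand side, reading each right-hand side left to right until a non-nullable symbol is reached.

From B → c:
  - c is a terminal: add 'c' and stop
From B → ε:
  - ε-production, so ε ∈ FIRST(B)

Collecting: FIRST(B) = { 'c', ε }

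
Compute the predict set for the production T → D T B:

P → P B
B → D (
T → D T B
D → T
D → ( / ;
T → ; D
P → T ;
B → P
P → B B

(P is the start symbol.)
PREDICT(T → D T B) = (FIRST(RHS) \ {ε}) ∪ (FOLLOW(T) if ε ∈ FIRST(RHS), i.e. RHS ⇒* ε)
FIRST(D) = { '(', ';' }
FIRST(D T B) = { '(', ';' }
ε ∉ FIRST(D T B), so FOLLOW(T) is not added.
PREDICT(T → D T B) = { '(', ';' }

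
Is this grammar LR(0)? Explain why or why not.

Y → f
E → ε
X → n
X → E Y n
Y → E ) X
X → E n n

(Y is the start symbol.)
No. Shift-reduce conflict between [E → .] and [Y → . f]

A grammar is LR(0) if no state in the canonical LR(0) collection has:
  - both a shift item (dot before a terminal) and a complete item (shift-reduce conflict), or
  - two or more complete items (reduce-reduce conflict; the accept item [Y' → Y .] counts as a complete item here).

Augment with Y' → Y and build the canonical LR(0) collection (I0 = CLOSURE({[Y' → . Y]}), then GOTO on every symbol after a dot until no new states appear). It has 12 states:
  I0: { [E → .], [Y → . E ) X], [Y → . f], [Y' → . Y] }  — shift, reduce
  I1: { [Y → E . ) X] }  — shift
  I2: { [Y' → Y .] }  — accept
  I3: { [Y → f .] }  — reduce
  I4: { [E → .], [X → . E Y n], [X → . E n n], [X → . n], [Y → E ) . X] }  — shift, reduce
  I5: { [E → .], [X → E . Y n], [X → E . n n], [Y → . E ) X], [Y → . f] }  — shift, reduce
  I6: { [Y → E ) X .] }  — reduce
  I7: { [X → n .] }  — reduce
  I8: { [X → E Y . n] }  — shift
  I9: { [X → E n . n] }  — shift
  I10: { [X → E n n .] }  — reduce
  I11: { [X → E Y n .] }  — reduce

Conflict in state I0:
  Shift-reduce conflict between [E → .] and [Y → . f]
So the grammar is NOT LR(0).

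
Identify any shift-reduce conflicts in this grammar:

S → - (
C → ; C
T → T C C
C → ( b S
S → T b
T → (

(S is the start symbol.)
No shift-reduce conflicts

Augment with S' → S and build the canonical LR(0) collection (I0 = CLOSURE({[S' → . S]}), then GOTO on every symbol after a dot until no new states appear). It has 14 states:
  I0: { [S → . - (], [S → . T b], [S' → . S], [T → . (], [T → . T C C] }  — shift
  I1: { [T → ( .] }  — reduce
  I2: { [S → - . (] }  — shift
  I3: { [S' → S .] }  — accept
  I4: { [C → . ( b S], [C → . ; C], [S → T . b], [T → T . C C] }  — shift
  I5: { [C → ( . b S] }  — shift
  I6: { [C → . ( b S], [C → . ; C], [C → ; . C] }  — shift
  I7: { [C → . ( b S], [C → . ; C], [T → T C . C] }  — shift
  I8: { [S → T b .] }  — reduce
  I9: { [T → T C C .] }  — reduce
  I10: { [C → ; C .] }  — reduce
  I11: { [C → ( b . S], [S → . - (], [S → . T b], [T → . (], [T → . T C C] }  — shift
  I12: { [C → ( b S .] }  — reduce
  I13: { [S → - ( .] }  — reduce

No state contains both a complete item and a shift item.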